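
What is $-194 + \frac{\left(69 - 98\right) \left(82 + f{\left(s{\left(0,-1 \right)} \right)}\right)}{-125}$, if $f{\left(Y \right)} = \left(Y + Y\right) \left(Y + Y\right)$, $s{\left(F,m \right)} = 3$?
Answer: $- \frac{20828}{125} \approx -166.62$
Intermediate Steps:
$f{\left(Y \right)} = 4 Y^{2}$ ($f{\left(Y \right)} = 2 Y 2 Y = 4 Y^{2}$)
$-194 + \frac{\left(69 - 98\right) \left(82 + f{\left(s{\left(0,-1 \right)} \right)}\right)}{-125} = -194 + \frac{\left(69 - 98\right) \left(82 + 4 \cdot 3^{2}\right)}{-125} = -194 - \frac{\left(-29\right) \left(82 + 4 \cdot 9\right)}{125} = -194 - \frac{\left(-29\right) \left(82 + 36\right)}{125} = -194 - \frac{\left(-29\right) 118}{125} = -194 - - \frac{3422}{125} = -194 + \frac{3422}{125} = - \frac{20828}{125}$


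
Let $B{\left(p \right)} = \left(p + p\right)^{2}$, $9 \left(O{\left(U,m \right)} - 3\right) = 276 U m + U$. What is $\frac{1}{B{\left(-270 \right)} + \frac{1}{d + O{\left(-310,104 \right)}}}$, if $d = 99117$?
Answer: $\frac{8006470}{2334686651991} \approx 3.4294 \cdot 10^{-6}$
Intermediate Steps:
$O{\left(U,m \right)} = 3 + \frac{U}{9} + \frac{92 U m}{3}$ ($O{\left(U,m \right)} = 3 + \frac{276 U m + U}{9} = 3 + \frac{U + 276 U m}{9} = 3 + \left(\frac{U}{9} + \frac{92 U m}{3}\right) = 3 + \frac{U}{9} + \frac{92 U m}{3}$)
$B{\left(p \right)} = 4 p^{2}$ ($B{\left(p \right)} = \left(2 p\right)^{2} = 4 p^{2}$)
$\frac{1}{B{\left(-270 \right)} + \frac{1}{d + O{\left(-310,104 \right)}}} = \frac{1}{4 \left(-270\right)^{2} + \frac{1}{99117 + \left(3 + \frac{1}{9} \left(-310\right) + \frac{92}{3} \left(-310\right) 104\right)}} = \frac{1}{4 \cdot 72900 + \frac{1}{99117 - \frac{8898523}{9}}} = \frac{1}{291600 + \frac{1}{99117 - \frac{8898523}{9}}} = \frac{1}{291600 + \frac{1}{- \frac{8006470}{9}}} = \frac{1}{291600 - \frac{9}{8006470}} = \frac{1}{\frac{2334686651991}{8006470}} = \frac{8006470}{2334686651991}$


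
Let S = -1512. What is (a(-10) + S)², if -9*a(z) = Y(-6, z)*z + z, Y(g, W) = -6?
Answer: 186540964/81 ≈ 2.3030e+6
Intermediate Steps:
a(z) = 5*z/9 (a(z) = -(-6*z + z)/9 = -(-5)*z/9 = 5*z/9)
(a(-10) + S)² = ((5/9)*(-10) - 1512)² = (-50/9 - 1512)² = (-13658/9)² = 186540964/81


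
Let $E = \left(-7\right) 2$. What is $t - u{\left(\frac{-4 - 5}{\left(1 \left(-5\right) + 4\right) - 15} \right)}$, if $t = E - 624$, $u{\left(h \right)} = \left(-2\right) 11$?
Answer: $-616$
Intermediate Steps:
$E = -14$
$u{\left(h \right)} = -22$
$t = -638$ ($t = -14 - 624 = -638$)
$t - u{\left(\frac{-4 - 5}{\left(1 \left(-5\right) + 4\right) - 15} \right)} = -638 - -22 = -638 + 22 = -616$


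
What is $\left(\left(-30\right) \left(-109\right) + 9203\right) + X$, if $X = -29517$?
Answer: $-17044$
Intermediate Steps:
$\left(\left(-30\right) \left(-109\right) + 9203\right) + X = \left(\left(-30\right) \left(-109\right) + 9203\right) - 29517 = \left(3270 + 9203\right) - 29517 = 12473 - 29517 = -17044$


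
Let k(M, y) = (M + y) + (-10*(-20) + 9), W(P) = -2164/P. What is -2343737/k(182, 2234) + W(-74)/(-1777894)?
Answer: -77087946492868/86338977375 ≈ -892.85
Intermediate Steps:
k(M, y) = 209 + M + y (k(M, y) = (M + y) + (200 + 9) = (M + y) + 209 = 209 + M + y)
-2343737/k(182, 2234) + W(-74)/(-1777894) = -2343737/(209 + 182 + 2234) - 2164/(-74)/(-1777894) = -2343737/2625 - 2164*(-1/74)*(-1/1777894) = -2343737*1/2625 + (1082/37)*(-1/1777894) = -2343737/2625 - 541/32891039 = -77087946492868/86338977375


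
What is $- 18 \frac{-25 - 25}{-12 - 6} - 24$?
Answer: $-74$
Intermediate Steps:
$- 18 \frac{-25 - 25}{-12 - 6} - 24 = - 18 \left(- \frac{50}{-18}\right) - 24 = - 18 \left(\left(-50\right) \left(- \frac{1}{18}\right)\right) - 24 = \left(-18\right) \frac{25}{9} - 24 = -50 - 24 = -74$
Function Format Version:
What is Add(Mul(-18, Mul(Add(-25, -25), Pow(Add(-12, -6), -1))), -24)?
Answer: -74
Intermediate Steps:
Add(Mul(-18, Mul(Add(-25, -25), Pow(Add(-12, -6), -1))), -24) = Add(Mul(-18, Mul(-50, Pow(-18, -1))), -24) = Add(Mul(-18, Mul(-50, Rational(-1, 18))), -24) = Add(Mul(-18, Rational(25, 9)), -24) = Add(-50, -24) = -74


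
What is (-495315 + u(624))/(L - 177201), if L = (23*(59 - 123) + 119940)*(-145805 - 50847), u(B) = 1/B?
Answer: 309076559/14537419314288 ≈ 2.1261e-5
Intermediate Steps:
L = -23296969136 (L = (23*(-64) + 119940)*(-196652) = (-1472 + 119940)*(-196652) = 118468*(-196652) = -23296969136)
(-495315 + u(624))/(L - 177201) = (-495315 + 1/624)/(-23296969136 - 177201) = (-495315 + 1/624)/(-23297146337) = -309076559/624*(-1/23297146337) = 309076559/14537419314288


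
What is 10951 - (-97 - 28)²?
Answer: -4674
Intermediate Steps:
10951 - (-97 - 28)² = 10951 - 1*(-125)² = 10951 - 1*15625 = 10951 - 15625 = -4674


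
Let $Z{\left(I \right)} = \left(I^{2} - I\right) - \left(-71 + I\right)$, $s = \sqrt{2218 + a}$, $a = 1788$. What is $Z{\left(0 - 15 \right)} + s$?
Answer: $326 + \sqrt{4006} \approx 389.29$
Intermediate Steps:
$s = \sqrt{4006}$ ($s = \sqrt{2218 + 1788} = \sqrt{4006} \approx 63.293$)
$Z{\left(I \right)} = 71 + I^{2} - 2 I$
$Z{\left(0 - 15 \right)} + s = \left(71 + \left(0 - 15\right)^{2} - 2 \left(0 - 15\right)\right) + \sqrt{4006} = \left(71 + \left(-15\right)^{2} - -30\right) + \sqrt{4006} = \left(71 + 225 + 30\right) + \sqrt{4006} = 326 + \sqrt{4006}$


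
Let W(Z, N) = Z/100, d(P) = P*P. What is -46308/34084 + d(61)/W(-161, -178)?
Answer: -3172527997/1371881 ≈ -2312.5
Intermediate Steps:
d(P) = P²
W(Z, N) = Z/100 (W(Z, N) = Z*(1/100) = Z/100)
-46308/34084 + d(61)/W(-161, -178) = -46308/34084 + 61²/(((1/100)*(-161))) = -46308*1/34084 + 3721/(-161/100) = -11577/8521 + 3721*(-100/161) = -11577/8521 - 372100/161 = -3172527997/1371881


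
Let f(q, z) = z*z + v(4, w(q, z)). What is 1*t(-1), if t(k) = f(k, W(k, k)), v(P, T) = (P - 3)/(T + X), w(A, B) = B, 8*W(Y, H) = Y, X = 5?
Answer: 551/2496 ≈ 0.22075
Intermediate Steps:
W(Y, H) = Y/8
v(P, T) = (-3 + P)/(5 + T) (v(P, T) = (P - 3)/(T + 5) = (-3 + P)/(5 + T))
f(q, z) = z² + 1/(5 + z) (f(q, z) = z*z + (-3 + 4)/(5 + z) = z² + 1/(5 + z))
t(k) = (1 + k²*(5 + k/8)/64)/(5 + k/8) (t(k) = (1 + (k/8)²*(5 + k/8))/(5 + k/8) = (1 + (k²/64)*(5 + k/8))/(5 + k/8) = (1 + k²*(5 + k/8)/64)/(5 + k/8))
1*t(-1) = 1*((512 + (-1)²*(40 - 1))/(64*(40 - 1))) = 1*((1/64)*(512 + 1*39)/39) = 1*((1/64)*(1/39)*(512 + 39)) = 1*((1/64)*(1/39)*551) = 1*(551/2496) = 551/2496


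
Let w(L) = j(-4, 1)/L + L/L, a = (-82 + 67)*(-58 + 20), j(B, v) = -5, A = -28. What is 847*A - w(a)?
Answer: -2703737/114 ≈ -23717.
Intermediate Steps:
a = 570 (a = -15*(-38) = 570)
w(L) = 1 - 5/L (w(L) = -5/L + L/L = -5/L + 1 = 1 - 5/L)
847*A - w(a) = 847*(-28) - (-5 + 570)/570 = -23716 - 565/570 = -23716 - 1*113/114 = -23716 - 113/114 = -2703737/114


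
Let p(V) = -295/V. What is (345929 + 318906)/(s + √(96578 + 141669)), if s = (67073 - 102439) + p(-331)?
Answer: -2575994077812635/137000845054634 - 72839987435*√238247/137000845054634 ≈ -19.062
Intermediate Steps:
s = -11705851/331 (s = (67073 - 102439) - 295/(-331) = -35366 - 295*(-1/331) = -35366 + 295/331 = -11705851/331 ≈ -35365.)
(345929 + 318906)/(s + √(96578 + 141669)) = (345929 + 318906)/(-11705851/331 + √(96578 + 141669)) = 664835/(-11705851/331 + √238247)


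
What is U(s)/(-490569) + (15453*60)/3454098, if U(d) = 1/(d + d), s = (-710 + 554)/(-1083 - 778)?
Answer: 23650908455777/88112616891624 ≈ 0.26842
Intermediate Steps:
s = 156/1861 (s = -156/(-1861) = -156*(-1/1861) = 156/1861 ≈ 0.083826)
U(d) = 1/(2*d)
U(s)/(-490569) + (15453*60)/3454098 = (1/(2*(156/1861)))/(-490569) + (15453*60)/3454098 = ((½)*(1861/156))*(-1/490569) + 927180*(1/3454098) = (1861/312)*(-1/490569) + 154530/575683 = -1861/153057528 + 154530/575683 = 23650908455777/88112616891624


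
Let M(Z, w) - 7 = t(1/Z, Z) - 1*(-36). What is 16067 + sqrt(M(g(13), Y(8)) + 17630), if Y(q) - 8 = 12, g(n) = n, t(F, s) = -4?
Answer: 16067 + sqrt(17669) ≈ 16200.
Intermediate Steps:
Y(q) = 20 (Y(q) = 8 + 12 = 20)
M(Z, w) = 39 (M(Z, w) = 7 + (-4 - 1*(-36)) = 7 + (-4 + 36) = 7 + 32 = 39)
16067 + sqrt(M(g(13), Y(8)) + 17630) = 16067 + sqrt(39 + 17630) = 16067 + sqrt(17669)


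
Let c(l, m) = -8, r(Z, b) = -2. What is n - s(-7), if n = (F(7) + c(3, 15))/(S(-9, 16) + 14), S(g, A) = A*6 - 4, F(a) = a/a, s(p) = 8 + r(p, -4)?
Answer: -643/106 ≈ -6.0660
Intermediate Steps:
s(p) = 6 (s(p) = 8 - 2 = 6)
F(a) = 1
S(g, A) = -4 + 6*A (S(g, A) = 6*A - 4 = -4 + 6*A)
n = -7/106 (n = (1 - 8)/((-4 + 6*16) + 14) = -7/((-4 + 96) + 14) = -7/(92 + 14) = -7/106 ≈ -0.066038)
n - s(-7) = -7/106 - 1*6 = -7/106 - 6 = -643/106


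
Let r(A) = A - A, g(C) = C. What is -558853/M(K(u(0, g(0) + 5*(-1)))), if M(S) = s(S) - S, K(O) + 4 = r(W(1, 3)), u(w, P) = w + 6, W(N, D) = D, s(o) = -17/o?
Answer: -2235412/33 ≈ -67740.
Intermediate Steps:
u(w, P) = 6 + w
r(A) = 0
K(O) = -4 (K(O) = -4 + 0 = -4)
M(S) = -S - 17/S (M(S) = -17/S - S = -S - 17/S)
-558853/M(K(u(0, g(0) + 5*(-1)))) = -558853/(-1*(-4) - 17/(-4)) = -558853/(4 - 17*(-1/4)) = -558853/(4 + 17/4) = -558853/33/4 = -558853*4/33 = -2235412/33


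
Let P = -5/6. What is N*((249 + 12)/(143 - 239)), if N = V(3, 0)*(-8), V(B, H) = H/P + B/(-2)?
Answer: -261/8 ≈ -32.625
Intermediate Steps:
P = -⅚ (P = -5*⅙ = -⅚ ≈ -0.83333)
V(B, H) = -6*H/5 - B/2 (V(B, H) = H/(-⅚) + B/(-2) = H*(-6/5) + B*(-½) = -6*H/5 - B/2)
N = 12 (N = (-6/5*0 - ½*3)*(-8) = (0 - 3/2)*(-8) = -3/2*(-8) = 12)
N*((249 + 12)/(143 - 239)) = 12*((249 + 12)/(143 - 239)) = 12*(261/(-96)) = 12*(261*(-1/96)) = 12*(-87/32) = -261/8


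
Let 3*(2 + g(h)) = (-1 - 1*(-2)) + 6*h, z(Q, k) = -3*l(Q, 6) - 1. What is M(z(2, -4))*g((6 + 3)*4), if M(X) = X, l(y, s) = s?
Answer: -4009/3 ≈ -1336.3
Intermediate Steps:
z(Q, k) = -19 (z(Q, k) = -3*6 - 1 = -18 - 1 = -19)
g(h) = -5/3 + 2*h (g(h) = -2 + ((-1 - 1*(-2)) + 6*h)/3 = -2 + ((-1 + 2) + 6*h)/3 = -2 + (1 + 6*h)/3 = -2 + (1/3 + 2*h) = -5/3 + 2*h)
M(z(2, -4))*g((6 + 3)*4) = -19*(-5/3 + 2*((6 + 3)*4)) = -19*(-5/3 + 2*(9*4)) = -19*(-5/3 + 2*36) = -19*(-5/3 + 72) = -19*211/3 = -4009/3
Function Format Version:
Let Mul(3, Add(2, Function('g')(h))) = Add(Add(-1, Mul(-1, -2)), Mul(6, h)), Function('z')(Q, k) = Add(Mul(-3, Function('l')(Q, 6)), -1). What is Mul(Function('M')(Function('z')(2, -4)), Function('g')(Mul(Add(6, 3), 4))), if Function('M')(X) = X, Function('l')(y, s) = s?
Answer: Rational(-4009, 3) ≈ -1336.3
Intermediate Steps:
Function('z')(Q, k) = -19 (Function('z')(Q, k) = Add(Mul(-3, 6), -1) = Add(-18, -1) = -19)
Function('g')(h) = Add(Rational(-5, 3), Mul(2, h)) (Function('g')(h) = Add(-2, Mul(Rational(1, 3), Add(Add(-1, Mul(-1, -2)), Mul(6, h)))) = Add(-2, Mul(Rational(1, 3), Add(Add(-1, 2), Mul(6, h)))) = Add(-2, Mul(Rational(1, 3), Add(1, Mul(6, h)))) = Add(-2, Add(Rational(1, 3), Mul(2, h))) = Add(Rational(-5, 3), Mul(2, h)))
Mul(Function('M')(Function('z')(2, -4)), Function('g')(Mul(Add(6, 3), 4))) = Mul(-19, Add(Rational(-5, 3), Mul(2, Mul(Add(6, 3), 4)))) = Mul(-19, Add(Rational(-5, 3), Mul(2, Mul(9, 4)))) = Mul(-19, Add(Rational(-5, 3), Mul(2, 36))) = Mul(-19, Add(Rational(-5, 3), 72)) = Mul(-19, Rational(211, 3)) = Rational(-4009, 3)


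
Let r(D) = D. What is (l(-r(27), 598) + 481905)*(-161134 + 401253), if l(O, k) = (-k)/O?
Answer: 3124436351927/27 ≈ 1.1572e+11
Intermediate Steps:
l(O, k) = -k/O
(l(-r(27), 598) + 481905)*(-161134 + 401253) = (-1*598/(-1*27) + 481905)*(-161134 + 401253) = (-1*598/(-27) + 481905)*240119 = (-1*598*(-1/27) + 481905)*240119 = (598/27 + 481905)*240119 = (13012033/27)*240119 = 3124436351927/27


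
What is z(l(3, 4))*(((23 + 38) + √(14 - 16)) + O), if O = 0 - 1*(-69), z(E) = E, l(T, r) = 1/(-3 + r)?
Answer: 130 + I*√2 ≈ 130.0 + 1.4142*I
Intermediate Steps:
O = 69 (O = 0 + 69 = 69)
z(l(3, 4))*(((23 + 38) + √(14 - 16)) + O) = (((23 + 38) + √(14 - 16)) + 69)/(-3 + 4) = ((61 + √(-2)) + 69)/1 = 1*((61 + I*√2) + 69) = 1*(130 + I*√2) = 130 + I*√2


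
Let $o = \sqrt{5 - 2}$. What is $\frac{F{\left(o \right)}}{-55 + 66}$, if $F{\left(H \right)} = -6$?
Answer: $- \frac{6}{11} \approx -0.54545$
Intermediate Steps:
$o = \sqrt{3} \approx 1.732$
$\frac{F{\left(o \right)}}{-55 + 66} = - \frac{6}{-55 + 66} = - \frac{6}{11}$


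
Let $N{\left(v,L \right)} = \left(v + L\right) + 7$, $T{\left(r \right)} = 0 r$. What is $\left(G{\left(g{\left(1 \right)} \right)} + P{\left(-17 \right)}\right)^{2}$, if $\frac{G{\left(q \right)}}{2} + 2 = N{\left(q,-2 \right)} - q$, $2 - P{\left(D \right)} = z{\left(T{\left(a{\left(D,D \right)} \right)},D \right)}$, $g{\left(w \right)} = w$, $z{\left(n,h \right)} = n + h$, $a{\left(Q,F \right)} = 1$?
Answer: $625$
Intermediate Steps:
$T{\left(r \right)} = 0$
$z{\left(n,h \right)} = h + n$
$N{\left(v,L \right)} = 7 + L + v$ ($N{\left(v,L \right)} = \left(L + v\right) + 7 = 7 + L + v$)
$P{\left(D \right)} = 2 - D$ ($P{\left(D \right)} = 2 - \left(D + 0\right) = 2 - D$)
$G{\left(q \right)} = 6$ ($G{\left(q \right)} = -4 + 2 \left(\left(7 - 2 + q\right) - q\right) = -4 + 2 \left(\left(5 + q\right) - q\right) = -4 + 2 \cdot 5 = -4 + 10 = 6$)
$\left(G{\left(g{\left(1 \right)} \right)} + P{\left(-17 \right)}\right)^{2} = \left(6 + \left(2 - -17\right)\right)^{2} = \left(6 + \left(2 + 17\right)\right)^{2} = \left(6 + 19\right)^{2} = 25^{2} = 625$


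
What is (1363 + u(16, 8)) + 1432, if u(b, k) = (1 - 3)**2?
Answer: 2799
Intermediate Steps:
u(b, k) = 4 (u(b, k) = (-2)**2 = 4)
(1363 + u(16, 8)) + 1432 = (1363 + 4) + 1432 = 1367 + 1432 = 2799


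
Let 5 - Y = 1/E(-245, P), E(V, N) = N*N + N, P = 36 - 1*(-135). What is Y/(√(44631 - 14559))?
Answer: 147059*√7518/442238832 ≈ 0.028833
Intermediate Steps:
P = 171 (P = 36 + 135 = 171)
E(V, N) = N + N² (E(V, N) = N² + N = N + N²)
Y = 147059/29412 (Y = 5 - 1/(171*(1 + 171)) = 5 - 1/(171*172) = 5 - 1/29412 = 147059/29412 ≈ 5.0000)
Y/(√(44631 - 14559)) = 147059/(29412*(√(44631 - 14559))) = 147059/(29412*(√30072)) = 147059/(29412*((2*√7518))) = 147059*(√7518/15036)/29412 = 147059*√7518/442238832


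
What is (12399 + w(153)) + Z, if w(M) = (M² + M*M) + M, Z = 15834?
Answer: 75204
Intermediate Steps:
w(M) = M + 2*M² (w(M) = (M² + M²) + M = 2*M² + M = M + 2*M²)
(12399 + w(153)) + Z = (12399 + 153*(1 + 2*153)) + 15834 = (12399 + 153*(1 + 306)) + 15834 = (12399 + 153*307) + 15834 = (12399 + 46971) + 15834 = 59370 + 15834 = 75204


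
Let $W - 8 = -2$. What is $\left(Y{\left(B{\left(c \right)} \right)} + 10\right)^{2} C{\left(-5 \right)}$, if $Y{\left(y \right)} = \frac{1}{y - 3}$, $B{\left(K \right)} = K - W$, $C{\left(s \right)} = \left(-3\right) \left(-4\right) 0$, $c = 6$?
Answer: $0$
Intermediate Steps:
$W = 6$ ($W = 8 - 2 = 6$)
$C{\left(s \right)} = 0$ ($C{\left(s \right)} = 12 \cdot 0 = 0$)
$B{\left(K \right)} = -6 + K$ ($B{\left(K \right)} = K - 6 = -6 + K$)
$Y{\left(y \right)} = \frac{1}{-3 + y}$
$\left(Y{\left(B{\left(c \right)} \right)} + 10\right)^{2} C{\left(-5 \right)} = \left(\frac{1}{-3 + \left(-6 + 6\right)} + 10\right)^{2} \cdot 0 = \left(\frac{1}{-3 + 0} + 10\right)^{2} \cdot 0 = \left(\frac{1}{-3} + 10\right)^{2} \cdot 0 = \left(- \frac{1}{3} + 10\right)^{2} \cdot 0 = \left(\frac{29}{3}\right)^{2} \cdot 0 = \frac{841}{9} \cdot 0 = 0$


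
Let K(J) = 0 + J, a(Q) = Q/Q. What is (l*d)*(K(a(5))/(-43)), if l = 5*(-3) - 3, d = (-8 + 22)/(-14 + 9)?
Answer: -252/215 ≈ -1.1721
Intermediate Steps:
a(Q) = 1
K(J) = J
d = -14/5 (d = 14/(-5) = 14*(-1/5) = -14/5 ≈ -2.8000)
l = -18 (l = -15 - 3 = -18)
(l*d)*(K(a(5))/(-43)) = (-18*(-14/5))*(1/(-43)) = 252*(1*(-1/43))/5 = (252/5)*(-1/43) = -252/215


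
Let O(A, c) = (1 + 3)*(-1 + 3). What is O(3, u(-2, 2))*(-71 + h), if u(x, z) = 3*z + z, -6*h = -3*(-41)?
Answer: -732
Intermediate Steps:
h = -41/2 (h = -(-1)*(-41)/2 = -⅙*123 = -41/2 ≈ -20.500)
u(x, z) = 4*z
O(A, c) = 8 (O(A, c) = 4*2 = 8)
O(3, u(-2, 2))*(-71 + h) = 8*(-71 - 41/2) = 8*(-183/2) = -732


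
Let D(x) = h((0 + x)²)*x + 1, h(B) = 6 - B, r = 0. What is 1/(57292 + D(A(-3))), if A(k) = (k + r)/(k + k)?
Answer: 8/458367 ≈ 1.7453e-5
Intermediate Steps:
A(k) = ½ (A(k) = (k + 0)/(k + k) = k/((2*k)) = k*(1/(2*k)) = ½)
D(x) = 1 + x*(6 - x²) (D(x) = (6 - (0 + x)²)*x + 1 = (6 - x²)*x + 1 = x*(6 - x²) + 1 = 1 + x*(6 - x²))
1/(57292 + D(A(-3))) = 1/(57292 + (1 - 1*½*(-6 + (½)²))) = 1/(57292 + (1 - 1*½*(-6 + ¼))) = 1/(57292 + (1 - 1*½*(-23/4))) = 1/(57292 + (1 + 23/8)) = 1/(57292 + 31/8) = 1/(458367/8) = 8/458367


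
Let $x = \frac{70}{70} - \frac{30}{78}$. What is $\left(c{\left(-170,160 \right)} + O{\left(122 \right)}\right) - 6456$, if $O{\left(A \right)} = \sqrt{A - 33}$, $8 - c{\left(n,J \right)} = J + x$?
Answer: $- \frac{85912}{13} + \sqrt{89} \approx -6599.2$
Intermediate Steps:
$x = \frac{8}{13}$ ($x = 70 \cdot \frac{1}{70} - \frac{5}{13} = 1 - \frac{5}{13} = \frac{8}{13} \approx 0.61539$)
$c{\left(n,J \right)} = \frac{96}{13} - J$ ($c{\left(n,J \right)} = 8 - \left(J + \frac{8}{13}\right) = 8 - \left(\frac{8}{13} + J\right) = \frac{96}{13} - J$)
$O{\left(A \right)} = \sqrt{-33 + A}$
$\left(c{\left(-170,160 \right)} + O{\left(122 \right)}\right) - 6456 = \left(\left(\frac{96}{13} - 160\right) + \sqrt{-33 + 122}\right) - 6456 = \left(\left(\frac{96}{13} - 160\right) + \sqrt{89}\right) - 6456 = \left(- \frac{1984}{13} + \sqrt{89}\right) - 6456 = - \frac{85912}{13} + \sqrt{89}$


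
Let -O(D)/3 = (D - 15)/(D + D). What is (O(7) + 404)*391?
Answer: 1110440/7 ≈ 1.5863e+5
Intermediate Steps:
O(D) = -3*(-15 + D)/(2*D) (O(D) = -3*(D - 15)/(D + D) = -3*(-15 + D)/(2*D))
(O(7) + 404)*391 = ((3/2)*(15 - 1*7)/7 + 404)*391 = ((3/2)*(1/7)*(15 - 7) + 404)*391 = ((3/2)*(1/7)*8 + 404)*391 = (12/7 + 404)*391 = (2840/7)*391 = 1110440/7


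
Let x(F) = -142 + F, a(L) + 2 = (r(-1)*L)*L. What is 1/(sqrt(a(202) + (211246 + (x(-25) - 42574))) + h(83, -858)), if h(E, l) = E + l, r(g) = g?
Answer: -775/472926 - sqrt(127699)/472926 ≈ -0.0023943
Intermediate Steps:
a(L) = -2 - L**2 (a(L) = -2 + (-L)*L = -2 - L**2)
1/(sqrt(a(202) + (211246 + (x(-25) - 42574))) + h(83, -858)) = 1/(sqrt((-2 - 1*202**2) + (211246 + ((-142 - 25) - 42574))) + (83 - 858)) = 1/(sqrt((-2 - 1*40804) + (211246 + (-167 - 42574))) - 775) = 1/(sqrt((-2 - 40804) + (211246 - 42741)) - 775) = 1/(sqrt(-40806 + 168505) - 775) = 1/(sqrt(127699) - 775) = 1/(-775 + sqrt(127699))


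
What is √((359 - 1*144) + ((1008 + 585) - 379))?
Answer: √1429 ≈ 37.802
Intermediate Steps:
√((359 - 1*144) + ((1008 + 585) - 379)) = √((359 - 144) + (1593 - 379)) = √(215 + 1214) = √1429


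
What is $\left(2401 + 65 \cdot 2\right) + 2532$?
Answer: $5063$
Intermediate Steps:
$\left(2401 + 65 \cdot 2\right) + 2532 = \left(2401 + 130\right) + 2532 = 2531 + 2532 = 5063$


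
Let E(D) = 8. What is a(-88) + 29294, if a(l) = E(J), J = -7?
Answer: 29302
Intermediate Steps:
a(l) = 8
a(-88) + 29294 = 8 + 29294 = 29302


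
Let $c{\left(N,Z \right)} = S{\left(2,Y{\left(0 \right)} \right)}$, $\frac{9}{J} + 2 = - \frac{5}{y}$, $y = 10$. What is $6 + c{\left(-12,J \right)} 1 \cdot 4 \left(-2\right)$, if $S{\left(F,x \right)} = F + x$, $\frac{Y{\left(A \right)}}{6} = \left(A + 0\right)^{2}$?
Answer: $-10$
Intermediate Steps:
$Y{\left(A \right)} = 6 A^{2}$ ($Y{\left(A \right)} = 6 \left(A + 0\right)^{2} = 6 A^{2}$)
$J = - \frac{18}{5}$ ($J = \frac{9}{-2 - \frac{5}{10}} = \frac{9}{-2 - \frac{1}{2}} = \frac{9}{- \frac{5}{2}} = 9 \left(- \frac{2}{5}\right) = - \frac{18}{5} \approx -3.6$)
$c{\left(N,Z \right)} = 2$ ($c{\left(N,Z \right)} = 2 + 6 \cdot 0^{2} = 2 + 6 \cdot 0 = 2 + 0 = 2$)
$6 + c{\left(-12,J \right)} 1 \cdot 4 \left(-2\right) = 6 + 2 \cdot 1 \cdot 4 \left(-2\right) = 6 + 2 \cdot 4 \left(-2\right) = 6 + 2 \left(-8\right) = 6 - 16 = -10$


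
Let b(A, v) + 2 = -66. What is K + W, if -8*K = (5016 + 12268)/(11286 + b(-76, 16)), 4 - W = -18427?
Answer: 413513595/22436 ≈ 18431.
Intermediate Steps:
W = 18431 (W = 4 - 1*(-18427) = 4 + 18427 = 18431)
b(A, v) = -68 (b(A, v) = -2 - 66 = -68)
K = -4321/22436 (K = -(5016 + 12268)/(8*(11286 - 68)) = -4321/(2*11218) = -⅛*8642/5609 = -4321/22436 ≈ -0.19259)
K + W = -4321/22436 + 18431 = 413513595/22436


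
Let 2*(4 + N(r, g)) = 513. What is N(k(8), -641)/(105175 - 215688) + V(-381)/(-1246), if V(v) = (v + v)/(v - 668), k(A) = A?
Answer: -414242041/144446458702 ≈ -0.0028678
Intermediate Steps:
N(r, g) = 505/2 (N(r, g) = -4 + (½)*513 = -4 + 513/2 = 505/2)
V(v) = 2*v/(-668 + v) (V(v) = (2*v)/(-668 + v) = 2*v/(-668 + v))
N(k(8), -641)/(105175 - 215688) + V(-381)/(-1246) = 505/(2*(105175 - 215688)) + (2*(-381)/(-668 - 381))/(-1246) = (505/2)/(-110513) + (2*(-381)/(-1049))*(-1/1246) = (505/2)*(-1/110513) + (2*(-381)*(-1/1049))*(-1/1246) = -505/221026 + (762/1049)*(-1/1246) = -505/221026 - 381/653527 = -414242041/144446458702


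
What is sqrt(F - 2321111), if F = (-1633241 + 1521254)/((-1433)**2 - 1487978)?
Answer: 2*I*sqrt(185574401880108947)/565511 ≈ 1523.5*I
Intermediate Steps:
F = -111987/565511 (F = -111987/(2053489 - 1487978) = -111987/565511 ≈ -0.19803)
sqrt(F - 2321111) = sqrt(-111987/565511 - 2321111) = sqrt(-1312613914708/565511) = 2*I*sqrt(185574401880108947)/565511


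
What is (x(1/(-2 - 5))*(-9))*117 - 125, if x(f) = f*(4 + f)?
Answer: 22306/49 ≈ 455.22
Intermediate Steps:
(x(1/(-2 - 5))*(-9))*117 - 125 = (((4 + 1/(-2 - 5))/(-2 - 5))*(-9))*117 - 125 = (((4 + 1/(-7))/(-7))*(-9))*117 - 125 = (-(4 - ⅐)/7*(-9))*117 - 125 = (-⅐*27/7*(-9))*117 - 125 = -27/49*(-9)*117 - 125 = (243/49)*117 - 125 = 28431/49 - 125 = 22306/49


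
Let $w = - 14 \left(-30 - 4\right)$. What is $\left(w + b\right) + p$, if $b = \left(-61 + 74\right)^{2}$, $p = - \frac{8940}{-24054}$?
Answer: $\frac{2587295}{4009} \approx 645.37$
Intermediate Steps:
$w = 476$ ($w = \left(-14\right) \left(-34\right) = 476$)
$p = \frac{1490}{4009}$ ($p = \left(-8940\right) \left(- \frac{1}{24054}\right) = \frac{1490}{4009} \approx 0.37166$)
$b = 169$ ($b = 13^{2} = 169$)
$\left(w + b\right) + p = \left(476 + 169\right) + \frac{1490}{4009} = 645 + \frac{1490}{4009} = \frac{2587295}{4009}$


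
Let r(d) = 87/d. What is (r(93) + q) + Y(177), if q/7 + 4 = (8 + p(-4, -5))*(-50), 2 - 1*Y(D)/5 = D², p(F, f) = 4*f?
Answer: -4726324/31 ≈ -1.5246e+5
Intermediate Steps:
Y(D) = 10 - 5*D²
q = 4172 (q = -28 + 7*((8 + 4*(-5))*(-50)) = -28 + 7*((8 - 20)*(-50)) = -28 + 7*(-12*(-50)) = -28 + 7*600 = -28 + 4200 = 4172)
(r(93) + q) + Y(177) = (87/93 + 4172) + (10 - 5*177²) = (87*(1/93) + 4172) + (10 - 5*31329) = (29/31 + 4172) + (10 - 156645) = 129361/31 - 156635 = -4726324/31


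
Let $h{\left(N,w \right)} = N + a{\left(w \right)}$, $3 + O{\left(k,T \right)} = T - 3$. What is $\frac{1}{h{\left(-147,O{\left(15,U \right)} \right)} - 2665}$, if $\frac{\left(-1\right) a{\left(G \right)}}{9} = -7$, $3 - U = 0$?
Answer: $- \frac{1}{2749} \approx -0.00036377$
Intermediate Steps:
$U = 3$ ($U = 3 - 0 = 3 + 0 = 3$)
$a{\left(G \right)} = 63$ ($a{\left(G \right)} = \left(-9\right) \left(-7\right) = 63$)
$O{\left(k,T \right)} = -6 + T$ ($O{\left(k,T \right)} = -3 + \left(T - 3\right) = -3 + \left(-3 + T\right) = -6 + T$)
$h{\left(N,w \right)} = 63 + N$ ($h{\left(N,w \right)} = N + 63 = 63 + N$)
$\frac{1}{h{\left(-147,O{\left(15,U \right)} \right)} - 2665} = \frac{1}{\left(63 - 147\right) - 2665} = \frac{1}{-84 - 2665} = \frac{1}{-2749} = - \frac{1}{2749}$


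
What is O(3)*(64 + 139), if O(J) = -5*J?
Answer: -3045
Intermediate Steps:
O(3)*(64 + 139) = (-5*3)*(64 + 139) = -15*203 = -3045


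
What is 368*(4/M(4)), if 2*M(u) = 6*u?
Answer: 368/3 ≈ 122.67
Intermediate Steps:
M(u) = 3*u (M(u) = (6*u)/2 = 3*u)
368*(4/M(4)) = 368*(4/((3*4))) = 368*(4/12) = 368*(4*(1/12)) = 368*(⅓) = 368/3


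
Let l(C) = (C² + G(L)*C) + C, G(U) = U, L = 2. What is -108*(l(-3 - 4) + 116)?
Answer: -15552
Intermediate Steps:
l(C) = C² + 3*C (l(C) = (C² + 2*C) + C = C² + 3*C)
-108*(l(-3 - 4) + 116) = -108*((-3 - 4)*(3 + (-3 - 4)) + 116) = -108*(-7*(3 - 7) + 116) = -108*(-7*(-4) + 116) = -108*(28 + 116) = -108*144 = -15552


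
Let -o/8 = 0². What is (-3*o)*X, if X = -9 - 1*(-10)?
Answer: 0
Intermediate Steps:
X = 1 (X = -9 + 10 = 1)
o = 0 (o = -8*0² = -8*0 = 0)
(-3*o)*X = -3*0*1 = 0*1 = 0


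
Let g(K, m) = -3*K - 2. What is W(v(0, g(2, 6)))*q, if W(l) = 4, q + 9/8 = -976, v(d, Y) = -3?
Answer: -7817/2 ≈ -3908.5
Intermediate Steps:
g(K, m) = -2 - 3*K
q = -7817/8 (q = -9/8 - 976 = -7817/8 ≈ -977.13)
W(v(0, g(2, 6)))*q = 4*(-7817/8) = -7817/2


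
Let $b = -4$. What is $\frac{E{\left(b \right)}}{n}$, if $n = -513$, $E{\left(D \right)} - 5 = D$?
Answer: $- \frac{1}{513} \approx -0.0019493$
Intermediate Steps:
$E{\left(D \right)} = 5 + D$
$\frac{E{\left(b \right)}}{n} = \frac{5 - 4}{-513} = 1 \left(- \frac{1}{513}\right) = - \frac{1}{513}$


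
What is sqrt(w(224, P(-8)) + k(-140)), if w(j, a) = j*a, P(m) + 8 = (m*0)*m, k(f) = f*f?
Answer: 4*sqrt(1113) ≈ 133.45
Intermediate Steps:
k(f) = f**2
P(m) = -8 (P(m) = -8 + (m*0)*m = -8 + 0*m = -8 + 0 = -8)
w(j, a) = a*j
sqrt(w(224, P(-8)) + k(-140)) = sqrt(-8*224 + (-140)**2) = sqrt(-1792 + 19600) = sqrt(17808) = 4*sqrt(1113)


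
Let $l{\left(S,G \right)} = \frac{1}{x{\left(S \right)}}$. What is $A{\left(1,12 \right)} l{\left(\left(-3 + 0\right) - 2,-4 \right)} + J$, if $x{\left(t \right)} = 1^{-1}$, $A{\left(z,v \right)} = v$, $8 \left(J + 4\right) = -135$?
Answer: $- \frac{71}{8} \approx -8.875$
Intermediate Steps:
$J = - \frac{167}{8}$ ($J = -4 + \frac{1}{8} \left(-135\right) = -4 - \frac{135}{8} = - \frac{167}{8} \approx -20.875$)
$x{\left(t \right)} = 1$
$l{\left(S,G \right)} = 1$ ($l{\left(S,G \right)} = 1^{-1} = 1$)
$A{\left(1,12 \right)} l{\left(\left(-3 + 0\right) - 2,-4 \right)} + J = 12 \cdot 1 - \frac{167}{8} = 12 - \frac{167}{8} = - \frac{71}{8}$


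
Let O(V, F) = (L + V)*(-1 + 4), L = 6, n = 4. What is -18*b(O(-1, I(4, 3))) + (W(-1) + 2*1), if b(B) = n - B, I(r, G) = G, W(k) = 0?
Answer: 200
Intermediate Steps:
O(V, F) = 18 + 3*V (O(V, F) = (6 + V)*(-1 + 4) = (6 + V)*3 = 18 + 3*V)
b(B) = 4 - B
-18*b(O(-1, I(4, 3))) + (W(-1) + 2*1) = -18*(4 - (18 + 3*(-1))) + (0 + 2*1) = -18*(4 - (18 - 3)) + (0 + 2) = -18*(4 - 1*15) + 2 = -18*(4 - 15) + 2 = -18*(-11) + 2 = 198 + 2 = 200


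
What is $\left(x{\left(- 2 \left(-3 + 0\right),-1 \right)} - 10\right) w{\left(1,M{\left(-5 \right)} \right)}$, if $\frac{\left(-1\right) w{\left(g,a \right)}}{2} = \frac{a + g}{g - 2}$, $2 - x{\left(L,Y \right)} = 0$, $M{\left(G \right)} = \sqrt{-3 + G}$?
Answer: $-16 - 32 i \sqrt{2} \approx -16.0 - 45.255 i$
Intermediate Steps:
$x{\left(L,Y \right)} = 2$ ($x{\left(L,Y \right)} = 2 - 0 = 2 + 0 = 2$)
$w{\left(g,a \right)} = - \frac{2 \left(a + g\right)}{-2 + g}$ ($w{\left(g,a \right)} = - 2 \frac{a + g}{g - 2} = - 2 \frac{a + g}{-2 + g} = - \frac{2 \left(a + g\right)}{-2 + g}$)
$\left(x{\left(- 2 \left(-3 + 0\right),-1 \right)} - 10\right) w{\left(1,M{\left(-5 \right)} \right)} = \left(2 - 10\right) \frac{2 \left(- \sqrt{-3 - 5} - 1\right)}{-2 + 1} = - 8 \frac{2 \left(- \sqrt{-8} - 1\right)}{-1} = - 8 \cdot 2 \left(-1\right) \left(- 2 i \sqrt{2} - 1\right) = - 8 \cdot 2 \left(-1\right) \left(-1 - 2 i \sqrt{2}\right) = - 8 \left(2 + 4 i \sqrt{2}\right) = -16 - 32 i \sqrt{2}$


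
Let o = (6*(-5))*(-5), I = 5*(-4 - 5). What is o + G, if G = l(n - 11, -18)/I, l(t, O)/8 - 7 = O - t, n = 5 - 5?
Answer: 150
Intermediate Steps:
n = 0
I = -45 (I = 5*(-9) = -45)
l(t, O) = 56 - 8*t + 8*O (l(t, O) = 56 + 8*(O - t) = 56 + (-8*t + 8*O) = 56 - 8*t + 8*O)
G = 0 (G = (56 - 8*(0 - 11) + 8*(-18))/(-45) = (56 - 8*(-11) - 144)*(-1/45) = (56 + 88 - 144)*(-1/45) = 0*(-1/45) = 0)
o = 150 (o = -30*(-5) = 150)
o + G = 150 + 0 = 150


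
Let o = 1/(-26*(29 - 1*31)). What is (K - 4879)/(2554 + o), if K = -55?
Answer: -256568/132809 ≈ -1.9319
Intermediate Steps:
o = 1/52 (o = 1/(-26*(29 - 31)) = 1/(-26*(-2)) = 1/52 ≈ 0.019231)
(K - 4879)/(2554 + o) = (-55 - 4879)/(2554 + 1/52) = -4934/132809/52 = -4934*52/132809 = -256568/132809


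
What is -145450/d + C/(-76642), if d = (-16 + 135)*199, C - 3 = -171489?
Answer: -3543309467/907479601 ≈ -3.9046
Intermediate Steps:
C = -171486 (C = 3 - 171489 = -171486)
d = 23681 (d = 119*199 = 23681)
-145450/d + C/(-76642) = -145450/23681 - 171486/(-76642) = -145450*1/23681 - 171486*(-1/76642) = -145450/23681 + 85743/38321 = -3543309467/907479601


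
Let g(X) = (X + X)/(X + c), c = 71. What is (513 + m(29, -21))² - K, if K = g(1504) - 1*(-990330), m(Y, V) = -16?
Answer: -1170733583/1575 ≈ -7.4332e+5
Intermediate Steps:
g(X) = 2*X/(71 + X) (g(X) = (X + X)/(X + 71) = (2*X)/(71 + X) = 2*X/(71 + X))
K = 1559772758/1575 (K = 2*1504/(71 + 1504) - 1*(-990330) = 2*1504/1575 + 990330 = 2*1504*(1/1575) + 990330 = 3008/1575 + 990330 = 1559772758/1575 ≈ 9.9033e+5)
(513 + m(29, -21))² - K = (513 - 16)² - 1*1559772758/1575 = 497² - 1559772758/1575 = 247009 - 1559772758/1575 = -1170733583/1575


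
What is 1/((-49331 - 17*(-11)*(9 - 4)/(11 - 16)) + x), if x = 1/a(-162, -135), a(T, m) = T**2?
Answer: -26244/1299550391 ≈ -2.0195e-5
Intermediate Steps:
x = 1/26244 (x = 1/((-162)**2) = 1/26244 ≈ 3.8104e-5)
1/((-49331 - 17*(-11)*(9 - 4)/(11 - 16)) + x) = 1/((-49331 - 17*(-11)*(9 - 4)/(11 - 16)) + 1/26244) = 1/((-49331 - (-187)*5/(-5)) + 1/26244) = 1/((-49331 - (-187)*5*(-1/5)) + 1/26244) = 1/((-49331 - (-187)*(-1)) + 1/26244) = 1/((-49331 - 1*187) + 1/26244) = 1/((-49331 - 187) + 1/26244) = 1/(-49518 + 1/26244) = 1/(-1299550391/26244) = -26244/1299550391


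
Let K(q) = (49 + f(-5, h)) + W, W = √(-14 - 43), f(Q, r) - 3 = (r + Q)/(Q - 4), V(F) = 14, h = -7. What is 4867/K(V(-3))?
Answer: 2336160/26113 - 43803*I*√57/26113 ≈ 89.464 - 12.664*I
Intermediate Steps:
f(Q, r) = 3 + (Q + r)/(-4 + Q) (f(Q, r) = 3 + (r + Q)/(Q - 4) = 3 + (Q + r)/(-4 + Q))
W = I*√57 (W = √(-57) = I*√57 ≈ 7.5498*I)
K(q) = 160/3 + I*√57 (K(q) = (49 + (-12 - 7 + 4*(-5))/(-4 - 5)) + I*√57 = (49 + (-12 - 7 - 20)/(-9)) + I*√57 = (49 - ⅑*(-39)) + I*√57 = (49 + 13/3) + I*√57 = 160/3 + I*√57)
4867/K(V(-3)) = 4867/(160/3 + I*√57)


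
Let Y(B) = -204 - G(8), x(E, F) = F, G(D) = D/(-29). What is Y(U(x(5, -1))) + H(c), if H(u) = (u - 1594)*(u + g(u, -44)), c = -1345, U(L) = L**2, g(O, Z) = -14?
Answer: 115823021/29 ≈ 3.9939e+6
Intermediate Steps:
G(D) = -D/29 (G(D) = D*(-1/29) = -D/29)
H(u) = (-1594 + u)*(-14 + u) (H(u) = (u - 1594)*(u - 14) = (-1594 + u)*(-14 + u))
Y(B) = -5908/29 (Y(B) = -204 - (-1)*8/29 = -204 - 1*(-8/29) = -204 + 8/29 = -5908/29)
Y(U(x(5, -1))) + H(c) = -5908/29 + (22316 + (-1345)**2 - 1608*(-1345)) = -5908/29 + (22316 + 1809025 + 2162760) = -5908/29 + 3994101 = 115823021/29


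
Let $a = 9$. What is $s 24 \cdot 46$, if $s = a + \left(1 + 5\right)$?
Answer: $16560$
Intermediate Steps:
$s = 15$ ($s = 9 + \left(1 + 5\right) = 9 + 6 = 15$)
$s 24 \cdot 46 = 15 \cdot 24 \cdot 46 = 360 \cdot 46 = 16560$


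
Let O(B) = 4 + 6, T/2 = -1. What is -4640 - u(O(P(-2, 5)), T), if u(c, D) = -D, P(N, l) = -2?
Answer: -4642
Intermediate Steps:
T = -2 (T = 2*(-1) = -2)
O(B) = 10
-4640 - u(O(P(-2, 5)), T) = -4640 - (-1)*(-2) = -4640 - 1*2 = -4640 - 2 = -4642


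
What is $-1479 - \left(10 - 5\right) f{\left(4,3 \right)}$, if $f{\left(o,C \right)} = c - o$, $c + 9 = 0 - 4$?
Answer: $-1394$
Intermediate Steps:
$c = -13$ ($c = -9 + \left(0 - 4\right) = -9 - 4 = -13$)
$f{\left(o,C \right)} = -13 - o$
$-1479 - \left(10 - 5\right) f{\left(4,3 \right)} = -1479 - \left(10 - 5\right) \left(-13 - 4\right) = -1479 - 5 \left(-13 - 4\right) = -1479 - 5 \left(-17\right) = -1479 - -85 = -1479 + 85 = -1394$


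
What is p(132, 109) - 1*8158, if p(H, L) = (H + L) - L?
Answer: -8026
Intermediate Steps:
p(H, L) = H
p(132, 109) - 1*8158 = 132 - 1*8158 = 132 - 8158 = -8026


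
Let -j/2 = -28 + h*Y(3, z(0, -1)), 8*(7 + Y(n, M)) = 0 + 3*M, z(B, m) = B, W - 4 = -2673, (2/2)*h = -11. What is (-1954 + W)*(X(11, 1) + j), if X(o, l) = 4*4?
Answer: 379086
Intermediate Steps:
h = -11
W = -2669 (W = 4 - 2673 = -2669)
Y(n, M) = -7 + 3*M/8 (Y(n, M) = -7 + (0 + 3*M)/8 = -7 + (3*M)/8 = -7 + 3*M/8)
j = -98 (j = -2*(-28 - 11*(-7 + (3/8)*0)) = -2*(-28 - 11*(-7 + 0)) = -2*(-28 - 11*(-7)) = -2*(-28 + 77) = -2*49 = -98)
X(o, l) = 16
(-1954 + W)*(X(11, 1) + j) = (-1954 - 2669)*(16 - 98) = -4623*(-82) = 379086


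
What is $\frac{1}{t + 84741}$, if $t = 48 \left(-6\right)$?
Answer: $\frac{1}{84453} \approx 1.1841 \cdot 10^{-5}$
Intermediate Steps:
$t = -288$
$\frac{1}{t + 84741} = \frac{1}{-288 + 84741} = \frac{1}{84453}$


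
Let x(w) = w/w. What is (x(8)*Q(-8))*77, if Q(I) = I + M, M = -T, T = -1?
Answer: -539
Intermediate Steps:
x(w) = 1
M = 1 (M = -1*(-1) = 1)
Q(I) = 1 + I (Q(I) = I + 1 = 1 + I)
(x(8)*Q(-8))*77 = (1*(1 - 8))*77 = (1*(-7))*77 = -7*77 = -539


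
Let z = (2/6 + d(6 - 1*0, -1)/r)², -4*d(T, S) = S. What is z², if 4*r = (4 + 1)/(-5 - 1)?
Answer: 28561/50625 ≈ 0.56417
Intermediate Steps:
d(T, S) = -S/4
r = -5/24 (r = ((4 + 1)/(-5 - 1))/4 = (5/(-6))/4 = (5*(-⅙))/4 = (¼)*(-⅚) = -5/24 ≈ -0.20833)
z = 169/225 (z = (2/6 + (-¼*(-1))/(-5/24))² = (2*(⅙) + (¼)*(-24/5))² = (⅓ - 6/5)² = (-13/15)² = 169/225 ≈ 0.75111)
z² = (169/225)² = 28561/50625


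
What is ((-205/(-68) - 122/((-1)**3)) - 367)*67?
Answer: -1102485/68 ≈ -16213.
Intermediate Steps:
((-205/(-68) - 122/((-1)**3)) - 367)*67 = ((-205*(-1/68) - 122/(-1)) - 367)*67 = ((205/68 - 122*(-1)) - 367)*67 = ((205/68 + 122) - 367)*67 = (8501/68 - 367)*67 = -16455/68*67 = -1102485/68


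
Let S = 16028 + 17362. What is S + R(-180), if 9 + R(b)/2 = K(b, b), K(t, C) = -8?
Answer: 33356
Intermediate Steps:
R(b) = -34 (R(b) = -18 + 2*(-8) = -18 - 16 = -34)
S = 33390
S + R(-180) = 33390 - 34 = 33356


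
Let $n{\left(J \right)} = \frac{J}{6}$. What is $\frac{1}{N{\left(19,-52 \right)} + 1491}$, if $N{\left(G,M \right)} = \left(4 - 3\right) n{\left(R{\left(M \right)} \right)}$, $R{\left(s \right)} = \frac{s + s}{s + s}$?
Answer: $\frac{6}{8947} \approx 0.00067062$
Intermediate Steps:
$R{\left(s \right)} = 1$ ($R{\left(s \right)} = \frac{2 s}{2 s} = 2 s \frac{1}{2 s} = 1$)
$n{\left(J \right)} = \frac{J}{6}$ ($n{\left(J \right)} = J \frac{1}{6} = \frac{J}{6}$)
$N{\left(G,M \right)} = \frac{1}{6}$ ($N{\left(G,M \right)} = \left(4 - 3\right) \frac{1}{6} \cdot 1 = 1 \cdot \frac{1}{6} = \frac{1}{6}$)
$\frac{1}{N{\left(19,-52 \right)} + 1491} = \frac{1}{\frac{1}{6} + 1491} = \frac{1}{\frac{8947}{6}} = \frac{6}{8947}$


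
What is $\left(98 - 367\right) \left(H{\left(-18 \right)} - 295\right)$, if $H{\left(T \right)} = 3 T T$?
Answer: $-182113$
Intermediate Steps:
$H{\left(T \right)} = 3 T^{2}$
$\left(98 - 367\right) \left(H{\left(-18 \right)} - 295\right) = \left(98 - 367\right) \left(3 \left(-18\right)^{2} - 295\right) = \left(98 - 367\right) \left(3 \cdot 324 - 295\right) = \left(98 - 367\right) \left(972 - 295\right) = \left(-269\right) 677 = -182113$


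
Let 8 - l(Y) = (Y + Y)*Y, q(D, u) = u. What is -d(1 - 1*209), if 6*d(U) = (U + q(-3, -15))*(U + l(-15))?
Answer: -72475/3 ≈ -24158.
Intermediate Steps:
l(Y) = 8 - 2*Y² (l(Y) = 8 - (Y + Y)*Y = 8 - 2*Y*Y = 8 - 2*Y²)
d(U) = (-442 + U)*(-15 + U)/6 (d(U) = ((U - 15)*(U + (8 - 2*(-15)²)))/6 = ((-15 + U)*(U + (8 - 2*225)))/6 = ((-15 + U)*(U + (8 - 450)))/6 = ((-15 + U)*(U - 442))/6 = ((-15 + U)*(-442 + U))/6 = ((-442 + U)*(-15 + U))/6 = (-442 + U)*(-15 + U)/6)
-d(1 - 1*209) = -(1105 - 457*(1 - 1*209)/6 + (1 - 1*209)²/6) = -(1105 - 457*(1 - 209)/6 + (1 - 209)²/6) = -(1105 - 457/6*(-208) + (⅙)*(-208)²) = -(1105 + 47528/3 + (⅙)*43264) = -(1105 + 47528/3 + 21632/3) = -1*72475/3 = -72475/3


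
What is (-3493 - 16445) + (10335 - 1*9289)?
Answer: -18892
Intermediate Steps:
(-3493 - 16445) + (10335 - 1*9289) = -19938 + (10335 - 9289) = -19938 + 1046 = -18892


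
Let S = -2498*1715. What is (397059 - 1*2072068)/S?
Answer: 239287/612010 ≈ 0.39099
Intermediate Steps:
S = -4284070
(397059 - 1*2072068)/S = (397059 - 1*2072068)/(-4284070) = (397059 - 2072068)*(-1/4284070) = -1675009*(-1/4284070) = 239287/612010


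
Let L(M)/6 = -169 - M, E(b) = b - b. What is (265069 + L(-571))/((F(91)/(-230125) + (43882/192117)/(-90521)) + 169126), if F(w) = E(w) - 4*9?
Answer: 1070463538059498074625/676845146020126138952 ≈ 1.5815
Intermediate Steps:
E(b) = 0
F(w) = -36 (F(w) = 0 - 4*9 = 0 - 36 = -36)
L(M) = -1014 - 6*M (L(M) = 6*(-169 - M) = -1014 - 6*M)
(265069 + L(-571))/((F(91)/(-230125) + (43882/192117)/(-90521)) + 169126) = (265069 + (-1014 - 6*(-571)))/((-36/(-230125) + (43882/192117)/(-90521)) + 169126) = (265069 + (-1014 + 3426))/((-36*(-1/230125) + (43882*(1/192117))*(-1/90521)) + 169126) = (265069 + 2412)/((36/230125 + (43882/192117)*(-1/90521)) + 169126) = 267481/((36/230125 - 43882/17390622957) + 169126) = 267481/(615964081202/4002017107979625 + 169126) = 267481/(676845146020126138952/4002017107979625) = 267481*(4002017107979625/676845146020126138952) = 1070463538059498074625/676845146020126138952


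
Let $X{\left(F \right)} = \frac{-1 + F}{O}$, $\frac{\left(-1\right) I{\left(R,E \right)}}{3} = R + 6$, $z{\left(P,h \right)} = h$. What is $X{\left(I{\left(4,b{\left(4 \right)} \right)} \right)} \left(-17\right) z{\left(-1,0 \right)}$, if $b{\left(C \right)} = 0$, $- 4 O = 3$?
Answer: $0$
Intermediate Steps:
$O = - \frac{3}{4}$ ($O = \left(- \frac{1}{4}\right) 3 = - \frac{3}{4} \approx -0.75$)
$I{\left(R,E \right)} = -18 - 3 R$ ($I{\left(R,E \right)} = - 3 \left(R + 6\right) = - 3 \left(6 + R\right) = -18 - 3 R$)
$X{\left(F \right)} = \frac{4}{3} - \frac{4 F}{3}$ ($X{\left(F \right)} = \frac{-1 + F}{- \frac{3}{4}} = \left(-1 + F\right) \left(- \frac{4}{3}\right) = \frac{4}{3} - \frac{4 F}{3}$)
$X{\left(I{\left(4,b{\left(4 \right)} \right)} \right)} \left(-17\right) z{\left(-1,0 \right)} = \left(\frac{4}{3} - \frac{4 \left(-18 - 12\right)}{3}\right) \left(-17\right) 0 = \left(\frac{4}{3} - -40\right) \left(-17\right) 0 = \left(\frac{4}{3} + 40\right) \left(-17\right) 0 = \frac{124}{3} \left(-17\right) 0 = \left(- \frac{2108}{3}\right) 0 = 0$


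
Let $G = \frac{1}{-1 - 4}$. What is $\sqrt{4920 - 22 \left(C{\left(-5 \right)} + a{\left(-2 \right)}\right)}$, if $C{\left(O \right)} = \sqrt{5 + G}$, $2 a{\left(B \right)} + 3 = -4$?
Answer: $\frac{\sqrt{124925 - 220 \sqrt{30}}}{5} \approx 70.348$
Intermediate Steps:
$a{\left(B \right)} = - \frac{7}{2}$ ($a{\left(B \right)} = - \frac{3}{2} + \frac{1}{2} \left(-4\right) = - \frac{3}{2} - 2 = - \frac{7}{2}$)
$G = - \frac{1}{5}$ ($G = \frac{1}{-5} = - \frac{1}{5} \approx -0.2$)
$C{\left(O \right)} = \frac{2 \sqrt{30}}{5}$ ($C{\left(O \right)} = \sqrt{5 - \frac{1}{5}} = \sqrt{\frac{24}{5}} = \frac{2 \sqrt{30}}{5}$)
$\sqrt{4920 - 22 \left(C{\left(-5 \right)} + a{\left(-2 \right)}\right)} = \sqrt{4920 - 22 \left(\frac{2 \sqrt{30}}{5} - \frac{7}{2}\right)} = \sqrt{4920 - 22 \left(- \frac{7}{2} + \frac{2 \sqrt{30}}{5}\right)} = \sqrt{4920 + \left(77 - \frac{44 \sqrt{30}}{5}\right)} = \sqrt{4997 - \frac{44 \sqrt{30}}{5}}$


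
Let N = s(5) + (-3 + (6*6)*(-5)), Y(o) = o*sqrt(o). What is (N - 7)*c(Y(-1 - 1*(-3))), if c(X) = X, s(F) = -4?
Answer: -388*sqrt(2) ≈ -548.71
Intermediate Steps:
Y(o) = o**(3/2)
N = -187 (N = -4 + (-3 + (6*6)*(-5)) = -4 + (-3 + 36*(-5)) = -4 + (-3 - 180) = -4 - 183 = -187)
(N - 7)*c(Y(-1 - 1*(-3))) = (-187 - 7)*(-1 - 1*(-3))**(3/2) = -194*(-1 + 3)**(3/2) = -388*sqrt(2)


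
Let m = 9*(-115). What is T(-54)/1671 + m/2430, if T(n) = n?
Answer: -13783/30078 ≈ -0.45824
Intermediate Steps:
m = -1035
T(-54)/1671 + m/2430 = -54/1671 - 1035/2430 = -54*1/1671 - 1035*1/2430 = -18/557 - 23/54 = -13783/30078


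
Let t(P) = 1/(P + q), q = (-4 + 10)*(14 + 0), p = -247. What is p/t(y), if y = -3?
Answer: -20007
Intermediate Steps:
q = 84 (q = 6*14 = 84)
t(P) = 1/(84 + P) (t(P) = 1/(P + 84) = 1/(84 + P))
p/t(y) = -247/(1/(84 - 3)) = -247/(1/81) = -247/1/81 = -247*81 = -20007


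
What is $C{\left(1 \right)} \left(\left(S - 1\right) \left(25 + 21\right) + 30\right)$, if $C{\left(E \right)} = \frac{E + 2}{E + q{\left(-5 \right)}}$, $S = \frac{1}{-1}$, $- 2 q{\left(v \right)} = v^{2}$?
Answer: $\frac{372}{23} \approx 16.174$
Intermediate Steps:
$q{\left(v \right)} = - \frac{v^{2}}{2}$
$S = -1$
$C{\left(E \right)} = \frac{2 + E}{- \frac{25}{2} + E}$ ($C{\left(E \right)} = \frac{E + 2}{E - \frac{\left(-5\right)^{2}}{2}} = \frac{2 + E}{E - \frac{25}{2}} = \frac{2 + E}{- \frac{25}{2} + E}$)
$C{\left(1 \right)} \left(\left(S - 1\right) \left(25 + 21\right) + 30\right) = \frac{2 \left(2 + 1\right)}{-25 + 2 \cdot 1} \left(\left(-1 - 1\right) \left(25 + 21\right) + 30\right) = 2 \frac{1}{-25 + 2} \cdot 3 \left(\left(-2\right) 46 + 30\right) = 2 \frac{1}{-23} \cdot 3 \left(-92 + 30\right) = 2 \left(- \frac{1}{23}\right) 3 \left(-62\right) = \left(- \frac{6}{23}\right) \left(-62\right) = \frac{372}{23}$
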